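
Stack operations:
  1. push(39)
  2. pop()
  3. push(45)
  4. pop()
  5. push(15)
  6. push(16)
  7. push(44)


push(39) -> [39]
pop()->39, []
push(45) -> [45]
pop()->45, []
push(15) -> [15]
push(16) -> [15, 16]
push(44) -> [15, 16, 44]

Final stack: [15, 16, 44]


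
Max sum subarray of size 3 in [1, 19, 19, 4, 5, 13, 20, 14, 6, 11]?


[0:3]: 39
[1:4]: 42
[2:5]: 28
[3:6]: 22
[4:7]: 38
[5:8]: 47
[6:9]: 40
[7:10]: 31

Max: 47 at [5:8]


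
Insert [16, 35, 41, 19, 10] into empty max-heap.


Insert 16: [16]
Insert 35: [35, 16]
Insert 41: [41, 16, 35]
Insert 19: [41, 19, 35, 16]
Insert 10: [41, 19, 35, 16, 10]

Final heap: [41, 19, 35, 16, 10]


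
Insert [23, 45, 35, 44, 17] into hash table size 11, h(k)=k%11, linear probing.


Insert 23: h=1 -> slot 1
Insert 45: h=1, 1 probes -> slot 2
Insert 35: h=2, 1 probes -> slot 3
Insert 44: h=0 -> slot 0
Insert 17: h=6 -> slot 6

Table: [44, 23, 45, 35, None, None, 17, None, None, None, None]


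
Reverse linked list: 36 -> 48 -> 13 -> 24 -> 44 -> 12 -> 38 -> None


Step 1: curr=36, set curr.next=prev(None) | reversed so far: 36
Step 2: curr=48, set curr.next=prev(36) | reversed so far: 48 -> 36
Step 3: curr=13, set curr.next=prev(48) | reversed so far: 13 -> 48 -> 36
Step 4: curr=24, set curr.next=prev(13) | reversed so far: 24 -> 13 -> 48 -> 36
Step 5: curr=44, set curr.next=prev(24) | reversed so far: 44 -> 24 -> 13 -> 48 -> 36
Step 6: curr=12, set curr.next=prev(44) | reversed so far: 12 -> 44 -> 24 -> 13 -> 48 -> 36
Step 7: curr=38, set curr.next=prev(12) | reversed so far: 38 -> 12 -> 44 -> 24 -> 13 -> 48 -> 36

38 -> 12 -> 44 -> 24 -> 13 -> 48 -> 36 -> None


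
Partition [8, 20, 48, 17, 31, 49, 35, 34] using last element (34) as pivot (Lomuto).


Pivot: 34
  8 <= 34: advance i (no swap)
  20 <= 34: advance i (no swap)
  17 <= 34: swap -> [8, 20, 17, 48, 31, 49, 35, 34]
  31 <= 34: swap -> [8, 20, 17, 31, 48, 49, 35, 34]
Place pivot at 4: [8, 20, 17, 31, 34, 49, 35, 48]

Partitioned: [8, 20, 17, 31, 34, 49, 35, 48]


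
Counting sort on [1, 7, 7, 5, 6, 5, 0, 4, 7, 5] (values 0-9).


Input: [1, 7, 7, 5, 6, 5, 0, 4, 7, 5]
Counts: [1, 1, 0, 0, 1, 3, 1, 3, 0, 0]

Sorted: [0, 1, 4, 5, 5, 5, 6, 7, 7, 7]


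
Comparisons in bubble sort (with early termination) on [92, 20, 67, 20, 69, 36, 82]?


Algorithm: bubble sort (with early termination)
Input: [92, 20, 67, 20, 69, 36, 82]
Sorted: [20, 20, 36, 67, 69, 82, 92]

18


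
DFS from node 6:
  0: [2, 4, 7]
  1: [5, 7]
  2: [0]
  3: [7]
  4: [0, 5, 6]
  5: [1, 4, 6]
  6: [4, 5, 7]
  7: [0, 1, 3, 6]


Visit 6, push [7, 5, 4]
Visit 4, push [5, 0]
Visit 0, push [7, 2]
Visit 2, push []
Visit 7, push [3, 1]
Visit 1, push [5]
Visit 5, push []
Visit 3, push []

DFS order: [6, 4, 0, 2, 7, 1, 5, 3]


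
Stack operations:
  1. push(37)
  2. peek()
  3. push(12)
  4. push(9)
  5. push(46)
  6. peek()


push(37) -> [37]
peek()->37
push(12) -> [37, 12]
push(9) -> [37, 12, 9]
push(46) -> [37, 12, 9, 46]
peek()->46

Final stack: [37, 12, 9, 46]


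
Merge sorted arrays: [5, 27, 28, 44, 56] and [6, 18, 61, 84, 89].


Take 5 from A
Take 6 from B
Take 18 from B
Take 27 from A
Take 28 from A
Take 44 from A
Take 56 from A

Merged: [5, 6, 18, 27, 28, 44, 56, 61, 84, 89]


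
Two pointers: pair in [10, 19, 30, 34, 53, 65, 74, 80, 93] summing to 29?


lo=0(10)+hi=8(93)=103
lo=0(10)+hi=7(80)=90
lo=0(10)+hi=6(74)=84
lo=0(10)+hi=5(65)=75
lo=0(10)+hi=4(53)=63
lo=0(10)+hi=3(34)=44
lo=0(10)+hi=2(30)=40
lo=0(10)+hi=1(19)=29

Yes: 10+19=29


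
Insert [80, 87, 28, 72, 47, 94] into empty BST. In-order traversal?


Insert 80: root
Insert 87: R from 80
Insert 28: L from 80
Insert 72: L from 80 -> R from 28
Insert 47: L from 80 -> R from 28 -> L from 72
Insert 94: R from 80 -> R from 87

In-order: [28, 47, 72, 80, 87, 94]


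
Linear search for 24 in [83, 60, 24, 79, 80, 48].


i=0: 83!=24
i=1: 60!=24
i=2: 24==24 found!

Found at 2, 3 comps


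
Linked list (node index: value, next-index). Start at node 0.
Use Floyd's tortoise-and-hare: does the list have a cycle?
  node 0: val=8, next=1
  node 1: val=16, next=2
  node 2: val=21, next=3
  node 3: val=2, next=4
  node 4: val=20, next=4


Floyd's tortoise (slow, +1) and hare (fast, +2):
  init: slow=0, fast=0
  step 1: slow=1, fast=2
  step 2: slow=2, fast=4
  step 3: slow=3, fast=4
  step 4: slow=4, fast=4
  slow == fast at node 4: cycle detected

Cycle: yes


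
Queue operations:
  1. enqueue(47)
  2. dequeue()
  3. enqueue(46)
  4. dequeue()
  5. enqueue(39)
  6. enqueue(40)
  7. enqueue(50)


enqueue(47) -> [47]
dequeue()->47, []
enqueue(46) -> [46]
dequeue()->46, []
enqueue(39) -> [39]
enqueue(40) -> [39, 40]
enqueue(50) -> [39, 40, 50]

Final queue: [39, 40, 50]


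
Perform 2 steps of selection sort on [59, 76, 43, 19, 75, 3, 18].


Initial: [59, 76, 43, 19, 75, 3, 18]
Step 1: min=3 at 5
  Swap: [3, 76, 43, 19, 75, 59, 18]
Step 2: min=18 at 6
  Swap: [3, 18, 43, 19, 75, 59, 76]

After 2 steps: [3, 18, 43, 19, 75, 59, 76]


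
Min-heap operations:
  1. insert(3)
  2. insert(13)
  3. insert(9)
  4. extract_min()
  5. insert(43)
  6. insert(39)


insert(3) -> [3]
insert(13) -> [3, 13]
insert(9) -> [3, 13, 9]
extract_min()->3, [9, 13]
insert(43) -> [9, 13, 43]
insert(39) -> [9, 13, 43, 39]

Final heap: [9, 13, 43, 39]


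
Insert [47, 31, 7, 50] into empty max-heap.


Insert 47: [47]
Insert 31: [47, 31]
Insert 7: [47, 31, 7]
Insert 50: [50, 47, 7, 31]

Final heap: [50, 47, 7, 31]


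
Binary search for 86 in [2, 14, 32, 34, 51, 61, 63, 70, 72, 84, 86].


Step 1: lo=0, hi=10, mid=5, val=61
Step 2: lo=6, hi=10, mid=8, val=72
Step 3: lo=9, hi=10, mid=9, val=84
Step 4: lo=10, hi=10, mid=10, val=86

Found at index 10


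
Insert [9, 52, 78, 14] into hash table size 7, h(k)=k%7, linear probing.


Insert 9: h=2 -> slot 2
Insert 52: h=3 -> slot 3
Insert 78: h=1 -> slot 1
Insert 14: h=0 -> slot 0

Table: [14, 78, 9, 52, None, None, None]


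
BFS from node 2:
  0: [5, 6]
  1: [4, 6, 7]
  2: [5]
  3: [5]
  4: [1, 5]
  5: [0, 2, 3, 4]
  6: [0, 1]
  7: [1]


Visit 2, enqueue [5]
Visit 5, enqueue [0, 3, 4]
Visit 0, enqueue [6]
Visit 3, enqueue []
Visit 4, enqueue [1]
Visit 6, enqueue []
Visit 1, enqueue [7]
Visit 7, enqueue []

BFS order: [2, 5, 0, 3, 4, 6, 1, 7]


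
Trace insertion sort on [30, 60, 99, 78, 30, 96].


Initial: [30, 60, 99, 78, 30, 96]
Insert 60: [30, 60, 99, 78, 30, 96]
Insert 99: [30, 60, 99, 78, 30, 96]
Insert 78: [30, 60, 78, 99, 30, 96]
Insert 30: [30, 30, 60, 78, 99, 96]
Insert 96: [30, 30, 60, 78, 96, 99]

Sorted: [30, 30, 60, 78, 96, 99]


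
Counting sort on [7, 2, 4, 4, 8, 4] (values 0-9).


Input: [7, 2, 4, 4, 8, 4]
Counts: [0, 0, 1, 0, 3, 0, 0, 1, 1, 0]

Sorted: [2, 4, 4, 4, 7, 8]


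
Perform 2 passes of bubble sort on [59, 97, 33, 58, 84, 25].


Initial: [59, 97, 33, 58, 84, 25]
Pass 1: [59, 33, 58, 84, 25, 97] (4 swaps)
Pass 2: [33, 58, 59, 25, 84, 97] (3 swaps)

After 2 passes: [33, 58, 59, 25, 84, 97]


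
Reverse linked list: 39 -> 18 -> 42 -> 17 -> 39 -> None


Step 1: curr=39, set curr.next=prev(None) | reversed so far: 39
Step 2: curr=18, set curr.next=prev(39) | reversed so far: 18 -> 39
Step 3: curr=42, set curr.next=prev(18) | reversed so far: 42 -> 18 -> 39
Step 4: curr=17, set curr.next=prev(42) | reversed so far: 17 -> 42 -> 18 -> 39
Step 5: curr=39, set curr.next=prev(17) | reversed so far: 39 -> 17 -> 42 -> 18 -> 39

39 -> 17 -> 42 -> 18 -> 39 -> None


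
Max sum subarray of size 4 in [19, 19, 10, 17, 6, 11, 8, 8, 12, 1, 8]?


[0:4]: 65
[1:5]: 52
[2:6]: 44
[3:7]: 42
[4:8]: 33
[5:9]: 39
[6:10]: 29
[7:11]: 29

Max: 65 at [0:4]


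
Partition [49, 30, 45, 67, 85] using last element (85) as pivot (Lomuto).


Pivot: 85
  49 <= 85: advance i (no swap)
  30 <= 85: advance i (no swap)
  45 <= 85: advance i (no swap)
  67 <= 85: advance i (no swap)
Place pivot at 4: [49, 30, 45, 67, 85]

Partitioned: [49, 30, 45, 67, 85]


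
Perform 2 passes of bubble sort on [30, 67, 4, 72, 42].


Initial: [30, 67, 4, 72, 42]
Pass 1: [30, 4, 67, 42, 72] (2 swaps)
Pass 2: [4, 30, 42, 67, 72] (2 swaps)

After 2 passes: [4, 30, 42, 67, 72]


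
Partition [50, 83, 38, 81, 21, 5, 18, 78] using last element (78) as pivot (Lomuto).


Pivot: 78
  50 <= 78: advance i (no swap)
  38 <= 78: swap -> [50, 38, 83, 81, 21, 5, 18, 78]
  21 <= 78: swap -> [50, 38, 21, 81, 83, 5, 18, 78]
  5 <= 78: swap -> [50, 38, 21, 5, 83, 81, 18, 78]
  18 <= 78: swap -> [50, 38, 21, 5, 18, 81, 83, 78]
Place pivot at 5: [50, 38, 21, 5, 18, 78, 83, 81]

Partitioned: [50, 38, 21, 5, 18, 78, 83, 81]


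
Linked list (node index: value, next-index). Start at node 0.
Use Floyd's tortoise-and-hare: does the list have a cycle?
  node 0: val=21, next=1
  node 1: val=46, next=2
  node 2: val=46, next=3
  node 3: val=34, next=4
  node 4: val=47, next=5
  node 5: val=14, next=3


Floyd's tortoise (slow, +1) and hare (fast, +2):
  init: slow=0, fast=0
  step 1: slow=1, fast=2
  step 2: slow=2, fast=4
  step 3: slow=3, fast=3
  slow == fast at node 3: cycle detected

Cycle: yes


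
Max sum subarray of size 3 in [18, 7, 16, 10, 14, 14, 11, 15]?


[0:3]: 41
[1:4]: 33
[2:5]: 40
[3:6]: 38
[4:7]: 39
[5:8]: 40

Max: 41 at [0:3]


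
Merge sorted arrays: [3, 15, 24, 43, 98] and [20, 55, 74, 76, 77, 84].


Take 3 from A
Take 15 from A
Take 20 from B
Take 24 from A
Take 43 from A
Take 55 from B
Take 74 from B
Take 76 from B
Take 77 from B
Take 84 from B

Merged: [3, 15, 20, 24, 43, 55, 74, 76, 77, 84, 98]


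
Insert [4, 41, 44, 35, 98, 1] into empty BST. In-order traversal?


Insert 4: root
Insert 41: R from 4
Insert 44: R from 4 -> R from 41
Insert 35: R from 4 -> L from 41
Insert 98: R from 4 -> R from 41 -> R from 44
Insert 1: L from 4

In-order: [1, 4, 35, 41, 44, 98]


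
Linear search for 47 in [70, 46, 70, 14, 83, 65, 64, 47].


i=0: 70!=47
i=1: 46!=47
i=2: 70!=47
i=3: 14!=47
i=4: 83!=47
i=5: 65!=47
i=6: 64!=47
i=7: 47==47 found!

Found at 7, 8 comps


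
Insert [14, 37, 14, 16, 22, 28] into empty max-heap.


Insert 14: [14]
Insert 37: [37, 14]
Insert 14: [37, 14, 14]
Insert 16: [37, 16, 14, 14]
Insert 22: [37, 22, 14, 14, 16]
Insert 28: [37, 22, 28, 14, 16, 14]

Final heap: [37, 22, 28, 14, 16, 14]


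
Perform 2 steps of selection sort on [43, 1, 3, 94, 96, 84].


Initial: [43, 1, 3, 94, 96, 84]
Step 1: min=1 at 1
  Swap: [1, 43, 3, 94, 96, 84]
Step 2: min=3 at 2
  Swap: [1, 3, 43, 94, 96, 84]

After 2 steps: [1, 3, 43, 94, 96, 84]


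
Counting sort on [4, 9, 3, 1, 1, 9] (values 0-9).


Input: [4, 9, 3, 1, 1, 9]
Counts: [0, 2, 0, 1, 1, 0, 0, 0, 0, 2]

Sorted: [1, 1, 3, 4, 9, 9]


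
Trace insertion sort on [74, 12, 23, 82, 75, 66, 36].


Initial: [74, 12, 23, 82, 75, 66, 36]
Insert 12: [12, 74, 23, 82, 75, 66, 36]
Insert 23: [12, 23, 74, 82, 75, 66, 36]
Insert 82: [12, 23, 74, 82, 75, 66, 36]
Insert 75: [12, 23, 74, 75, 82, 66, 36]
Insert 66: [12, 23, 66, 74, 75, 82, 36]
Insert 36: [12, 23, 36, 66, 74, 75, 82]

Sorted: [12, 23, 36, 66, 74, 75, 82]


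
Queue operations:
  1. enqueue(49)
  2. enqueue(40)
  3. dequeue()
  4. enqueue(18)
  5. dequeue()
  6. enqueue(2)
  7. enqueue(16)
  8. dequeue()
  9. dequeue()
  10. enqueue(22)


enqueue(49) -> [49]
enqueue(40) -> [49, 40]
dequeue()->49, [40]
enqueue(18) -> [40, 18]
dequeue()->40, [18]
enqueue(2) -> [18, 2]
enqueue(16) -> [18, 2, 16]
dequeue()->18, [2, 16]
dequeue()->2, [16]
enqueue(22) -> [16, 22]

Final queue: [16, 22]


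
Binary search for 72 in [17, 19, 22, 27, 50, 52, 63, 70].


Step 1: lo=0, hi=7, mid=3, val=27
Step 2: lo=4, hi=7, mid=5, val=52
Step 3: lo=6, hi=7, mid=6, val=63
Step 4: lo=7, hi=7, mid=7, val=70

Not found


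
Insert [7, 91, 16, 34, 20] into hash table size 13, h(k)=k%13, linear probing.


Insert 7: h=7 -> slot 7
Insert 91: h=0 -> slot 0
Insert 16: h=3 -> slot 3
Insert 34: h=8 -> slot 8
Insert 20: h=7, 2 probes -> slot 9

Table: [91, None, None, 16, None, None, None, 7, 34, 20, None, None, None]


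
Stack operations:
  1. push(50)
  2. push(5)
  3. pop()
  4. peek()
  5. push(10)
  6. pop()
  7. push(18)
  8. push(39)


push(50) -> [50]
push(5) -> [50, 5]
pop()->5, [50]
peek()->50
push(10) -> [50, 10]
pop()->10, [50]
push(18) -> [50, 18]
push(39) -> [50, 18, 39]

Final stack: [50, 18, 39]


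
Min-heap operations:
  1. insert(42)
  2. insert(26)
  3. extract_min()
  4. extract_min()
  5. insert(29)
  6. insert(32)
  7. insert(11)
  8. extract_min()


insert(42) -> [42]
insert(26) -> [26, 42]
extract_min()->26, [42]
extract_min()->42, []
insert(29) -> [29]
insert(32) -> [29, 32]
insert(11) -> [11, 32, 29]
extract_min()->11, [29, 32]

Final heap: [29, 32]


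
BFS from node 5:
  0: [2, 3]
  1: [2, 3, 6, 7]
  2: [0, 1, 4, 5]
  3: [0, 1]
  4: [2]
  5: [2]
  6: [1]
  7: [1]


Visit 5, enqueue [2]
Visit 2, enqueue [0, 1, 4]
Visit 0, enqueue [3]
Visit 1, enqueue [6, 7]
Visit 4, enqueue []
Visit 3, enqueue []
Visit 6, enqueue []
Visit 7, enqueue []

BFS order: [5, 2, 0, 1, 4, 3, 6, 7]


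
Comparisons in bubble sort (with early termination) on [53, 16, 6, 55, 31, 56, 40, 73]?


Algorithm: bubble sort (with early termination)
Input: [53, 16, 6, 55, 31, 56, 40, 73]
Sorted: [6, 16, 31, 40, 53, 55, 56, 73]

22


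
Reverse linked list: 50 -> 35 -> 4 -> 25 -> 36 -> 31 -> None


Step 1: curr=50, set curr.next=prev(None) | reversed so far: 50
Step 2: curr=35, set curr.next=prev(50) | reversed so far: 35 -> 50
Step 3: curr=4, set curr.next=prev(35) | reversed so far: 4 -> 35 -> 50
Step 4: curr=25, set curr.next=prev(4) | reversed so far: 25 -> 4 -> 35 -> 50
Step 5: curr=36, set curr.next=prev(25) | reversed so far: 36 -> 25 -> 4 -> 35 -> 50
Step 6: curr=31, set curr.next=prev(36) | reversed so far: 31 -> 36 -> 25 -> 4 -> 35 -> 50

31 -> 36 -> 25 -> 4 -> 35 -> 50 -> None


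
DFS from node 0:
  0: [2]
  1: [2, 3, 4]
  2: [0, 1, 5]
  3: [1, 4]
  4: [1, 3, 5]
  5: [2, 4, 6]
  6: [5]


Visit 0, push [2]
Visit 2, push [5, 1]
Visit 1, push [4, 3]
Visit 3, push [4]
Visit 4, push [5]
Visit 5, push [6]
Visit 6, push []

DFS order: [0, 2, 1, 3, 4, 5, 6]


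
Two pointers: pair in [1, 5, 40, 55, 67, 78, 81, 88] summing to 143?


lo=0(1)+hi=7(88)=89
lo=1(5)+hi=7(88)=93
lo=2(40)+hi=7(88)=128
lo=3(55)+hi=7(88)=143

Yes: 55+88=143


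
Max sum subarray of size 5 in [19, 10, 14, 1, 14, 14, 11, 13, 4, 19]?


[0:5]: 58
[1:6]: 53
[2:7]: 54
[3:8]: 53
[4:9]: 56
[5:10]: 61

Max: 61 at [5:10]


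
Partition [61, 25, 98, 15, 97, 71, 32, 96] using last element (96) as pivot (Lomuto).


Pivot: 96
  61 <= 96: advance i (no swap)
  25 <= 96: advance i (no swap)
  15 <= 96: swap -> [61, 25, 15, 98, 97, 71, 32, 96]
  71 <= 96: swap -> [61, 25, 15, 71, 97, 98, 32, 96]
  32 <= 96: swap -> [61, 25, 15, 71, 32, 98, 97, 96]
Place pivot at 5: [61, 25, 15, 71, 32, 96, 97, 98]

Partitioned: [61, 25, 15, 71, 32, 96, 97, 98]


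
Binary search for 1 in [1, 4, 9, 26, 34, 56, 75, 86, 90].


Step 1: lo=0, hi=8, mid=4, val=34
Step 2: lo=0, hi=3, mid=1, val=4
Step 3: lo=0, hi=0, mid=0, val=1

Found at index 0


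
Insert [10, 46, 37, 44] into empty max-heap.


Insert 10: [10]
Insert 46: [46, 10]
Insert 37: [46, 10, 37]
Insert 44: [46, 44, 37, 10]

Final heap: [46, 44, 37, 10]


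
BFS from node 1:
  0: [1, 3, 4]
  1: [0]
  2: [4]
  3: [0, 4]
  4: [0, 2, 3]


Visit 1, enqueue [0]
Visit 0, enqueue [3, 4]
Visit 3, enqueue []
Visit 4, enqueue [2]
Visit 2, enqueue []

BFS order: [1, 0, 3, 4, 2]


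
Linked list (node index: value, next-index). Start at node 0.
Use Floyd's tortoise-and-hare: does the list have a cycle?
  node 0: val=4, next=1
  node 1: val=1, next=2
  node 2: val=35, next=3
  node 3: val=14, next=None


Floyd's tortoise (slow, +1) and hare (fast, +2):
  init: slow=0, fast=0
  step 1: slow=1, fast=2
  step 2: fast 2->3->None, no cycle

Cycle: no


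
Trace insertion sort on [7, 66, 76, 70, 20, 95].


Initial: [7, 66, 76, 70, 20, 95]
Insert 66: [7, 66, 76, 70, 20, 95]
Insert 76: [7, 66, 76, 70, 20, 95]
Insert 70: [7, 66, 70, 76, 20, 95]
Insert 20: [7, 20, 66, 70, 76, 95]
Insert 95: [7, 20, 66, 70, 76, 95]

Sorted: [7, 20, 66, 70, 76, 95]


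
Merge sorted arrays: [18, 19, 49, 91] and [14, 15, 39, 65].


Take 14 from B
Take 15 from B
Take 18 from A
Take 19 from A
Take 39 from B
Take 49 from A
Take 65 from B

Merged: [14, 15, 18, 19, 39, 49, 65, 91]


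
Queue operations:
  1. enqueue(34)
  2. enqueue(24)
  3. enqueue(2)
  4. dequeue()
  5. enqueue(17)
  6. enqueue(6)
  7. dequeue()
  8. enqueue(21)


enqueue(34) -> [34]
enqueue(24) -> [34, 24]
enqueue(2) -> [34, 24, 2]
dequeue()->34, [24, 2]
enqueue(17) -> [24, 2, 17]
enqueue(6) -> [24, 2, 17, 6]
dequeue()->24, [2, 17, 6]
enqueue(21) -> [2, 17, 6, 21]

Final queue: [2, 17, 6, 21]


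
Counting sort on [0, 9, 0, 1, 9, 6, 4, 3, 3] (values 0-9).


Input: [0, 9, 0, 1, 9, 6, 4, 3, 3]
Counts: [2, 1, 0, 2, 1, 0, 1, 0, 0, 2]

Sorted: [0, 0, 1, 3, 3, 4, 6, 9, 9]


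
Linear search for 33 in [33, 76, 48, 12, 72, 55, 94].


i=0: 33==33 found!

Found at 0, 1 comps


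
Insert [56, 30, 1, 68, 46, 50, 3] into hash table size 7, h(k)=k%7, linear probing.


Insert 56: h=0 -> slot 0
Insert 30: h=2 -> slot 2
Insert 1: h=1 -> slot 1
Insert 68: h=5 -> slot 5
Insert 46: h=4 -> slot 4
Insert 50: h=1, 2 probes -> slot 3
Insert 3: h=3, 3 probes -> slot 6

Table: [56, 1, 30, 50, 46, 68, 3]


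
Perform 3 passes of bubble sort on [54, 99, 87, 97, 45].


Initial: [54, 99, 87, 97, 45]
Pass 1: [54, 87, 97, 45, 99] (3 swaps)
Pass 2: [54, 87, 45, 97, 99] (1 swaps)
Pass 3: [54, 45, 87, 97, 99] (1 swaps)

After 3 passes: [54, 45, 87, 97, 99]


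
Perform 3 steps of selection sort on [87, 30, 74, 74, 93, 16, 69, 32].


Initial: [87, 30, 74, 74, 93, 16, 69, 32]
Step 1: min=16 at 5
  Swap: [16, 30, 74, 74, 93, 87, 69, 32]
Step 2: min=30 at 1
  Swap: [16, 30, 74, 74, 93, 87, 69, 32]
Step 3: min=32 at 7
  Swap: [16, 30, 32, 74, 93, 87, 69, 74]

After 3 steps: [16, 30, 32, 74, 93, 87, 69, 74]


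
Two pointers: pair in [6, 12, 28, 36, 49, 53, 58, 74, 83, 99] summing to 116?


lo=0(6)+hi=9(99)=105
lo=1(12)+hi=9(99)=111
lo=2(28)+hi=9(99)=127
lo=2(28)+hi=8(83)=111
lo=3(36)+hi=8(83)=119
lo=3(36)+hi=7(74)=110
lo=4(49)+hi=7(74)=123
lo=4(49)+hi=6(58)=107
lo=5(53)+hi=6(58)=111

No pair found


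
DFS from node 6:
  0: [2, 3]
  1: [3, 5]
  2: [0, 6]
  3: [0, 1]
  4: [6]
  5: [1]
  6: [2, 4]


Visit 6, push [4, 2]
Visit 2, push [0]
Visit 0, push [3]
Visit 3, push [1]
Visit 1, push [5]
Visit 5, push []
Visit 4, push []

DFS order: [6, 2, 0, 3, 1, 5, 4]


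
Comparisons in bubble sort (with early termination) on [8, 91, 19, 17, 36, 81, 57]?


Algorithm: bubble sort (with early termination)
Input: [8, 91, 19, 17, 36, 81, 57]
Sorted: [8, 17, 19, 36, 57, 81, 91]

15


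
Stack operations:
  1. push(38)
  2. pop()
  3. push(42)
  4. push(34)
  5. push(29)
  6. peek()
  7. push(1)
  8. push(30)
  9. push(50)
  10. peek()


push(38) -> [38]
pop()->38, []
push(42) -> [42]
push(34) -> [42, 34]
push(29) -> [42, 34, 29]
peek()->29
push(1) -> [42, 34, 29, 1]
push(30) -> [42, 34, 29, 1, 30]
push(50) -> [42, 34, 29, 1, 30, 50]
peek()->50

Final stack: [42, 34, 29, 1, 30, 50]


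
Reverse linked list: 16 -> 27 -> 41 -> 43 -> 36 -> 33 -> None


Step 1: curr=16, set curr.next=prev(None) | reversed so far: 16
Step 2: curr=27, set curr.next=prev(16) | reversed so far: 27 -> 16
Step 3: curr=41, set curr.next=prev(27) | reversed so far: 41 -> 27 -> 16
Step 4: curr=43, set curr.next=prev(41) | reversed so far: 43 -> 41 -> 27 -> 16
Step 5: curr=36, set curr.next=prev(43) | reversed so far: 36 -> 43 -> 41 -> 27 -> 16
Step 6: curr=33, set curr.next=prev(36) | reversed so far: 33 -> 36 -> 43 -> 41 -> 27 -> 16

33 -> 36 -> 43 -> 41 -> 27 -> 16 -> None


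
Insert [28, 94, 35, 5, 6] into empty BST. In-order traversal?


Insert 28: root
Insert 94: R from 28
Insert 35: R from 28 -> L from 94
Insert 5: L from 28
Insert 6: L from 28 -> R from 5

In-order: [5, 6, 28, 35, 94]


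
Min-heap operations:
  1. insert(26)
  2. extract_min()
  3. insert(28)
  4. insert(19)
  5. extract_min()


insert(26) -> [26]
extract_min()->26, []
insert(28) -> [28]
insert(19) -> [19, 28]
extract_min()->19, [28]

Final heap: [28]


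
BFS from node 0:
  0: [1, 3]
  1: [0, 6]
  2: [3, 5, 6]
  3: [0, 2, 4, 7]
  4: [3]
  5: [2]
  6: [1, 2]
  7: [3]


Visit 0, enqueue [1, 3]
Visit 1, enqueue [6]
Visit 3, enqueue [2, 4, 7]
Visit 6, enqueue []
Visit 2, enqueue [5]
Visit 4, enqueue []
Visit 7, enqueue []
Visit 5, enqueue []

BFS order: [0, 1, 3, 6, 2, 4, 7, 5]


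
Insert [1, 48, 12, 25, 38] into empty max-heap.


Insert 1: [1]
Insert 48: [48, 1]
Insert 12: [48, 1, 12]
Insert 25: [48, 25, 12, 1]
Insert 38: [48, 38, 12, 1, 25]

Final heap: [48, 38, 12, 1, 25]


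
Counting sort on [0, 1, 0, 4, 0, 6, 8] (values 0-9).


Input: [0, 1, 0, 4, 0, 6, 8]
Counts: [3, 1, 0, 0, 1, 0, 1, 0, 1, 0]

Sorted: [0, 0, 0, 1, 4, 6, 8]


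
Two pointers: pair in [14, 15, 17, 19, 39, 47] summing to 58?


lo=0(14)+hi=5(47)=61
lo=0(14)+hi=4(39)=53
lo=1(15)+hi=4(39)=54
lo=2(17)+hi=4(39)=56
lo=3(19)+hi=4(39)=58

Yes: 19+39=58


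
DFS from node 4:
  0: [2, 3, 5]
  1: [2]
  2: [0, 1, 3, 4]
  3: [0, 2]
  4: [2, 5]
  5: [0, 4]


Visit 4, push [5, 2]
Visit 2, push [3, 1, 0]
Visit 0, push [5, 3]
Visit 3, push []
Visit 5, push []
Visit 1, push []

DFS order: [4, 2, 0, 3, 5, 1]


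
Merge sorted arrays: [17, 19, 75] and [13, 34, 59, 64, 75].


Take 13 from B
Take 17 from A
Take 19 from A
Take 34 from B
Take 59 from B
Take 64 from B
Take 75 from A

Merged: [13, 17, 19, 34, 59, 64, 75, 75]


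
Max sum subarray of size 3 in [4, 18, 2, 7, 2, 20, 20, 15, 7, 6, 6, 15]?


[0:3]: 24
[1:4]: 27
[2:5]: 11
[3:6]: 29
[4:7]: 42
[5:8]: 55
[6:9]: 42
[7:10]: 28
[8:11]: 19
[9:12]: 27

Max: 55 at [5:8]


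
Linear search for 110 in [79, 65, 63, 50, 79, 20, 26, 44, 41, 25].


i=0: 79!=110
i=1: 65!=110
i=2: 63!=110
i=3: 50!=110
i=4: 79!=110
i=5: 20!=110
i=6: 26!=110
i=7: 44!=110
i=8: 41!=110
i=9: 25!=110

Not found, 10 comps


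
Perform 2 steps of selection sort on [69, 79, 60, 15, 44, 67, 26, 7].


Initial: [69, 79, 60, 15, 44, 67, 26, 7]
Step 1: min=7 at 7
  Swap: [7, 79, 60, 15, 44, 67, 26, 69]
Step 2: min=15 at 3
  Swap: [7, 15, 60, 79, 44, 67, 26, 69]

After 2 steps: [7, 15, 60, 79, 44, 67, 26, 69]


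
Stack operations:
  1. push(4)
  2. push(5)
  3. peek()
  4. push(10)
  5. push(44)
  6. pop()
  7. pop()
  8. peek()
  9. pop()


push(4) -> [4]
push(5) -> [4, 5]
peek()->5
push(10) -> [4, 5, 10]
push(44) -> [4, 5, 10, 44]
pop()->44, [4, 5, 10]
pop()->10, [4, 5]
peek()->5
pop()->5, [4]

Final stack: [4]


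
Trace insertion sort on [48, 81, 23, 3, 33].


Initial: [48, 81, 23, 3, 33]
Insert 81: [48, 81, 23, 3, 33]
Insert 23: [23, 48, 81, 3, 33]
Insert 3: [3, 23, 48, 81, 33]
Insert 33: [3, 23, 33, 48, 81]

Sorted: [3, 23, 33, 48, 81]


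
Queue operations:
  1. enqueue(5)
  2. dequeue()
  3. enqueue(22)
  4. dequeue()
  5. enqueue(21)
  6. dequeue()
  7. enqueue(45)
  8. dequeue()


enqueue(5) -> [5]
dequeue()->5, []
enqueue(22) -> [22]
dequeue()->22, []
enqueue(21) -> [21]
dequeue()->21, []
enqueue(45) -> [45]
dequeue()->45, []

Final queue: []


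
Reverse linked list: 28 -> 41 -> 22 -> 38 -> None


Step 1: curr=28, set curr.next=prev(None) | reversed so far: 28
Step 2: curr=41, set curr.next=prev(28) | reversed so far: 41 -> 28
Step 3: curr=22, set curr.next=prev(41) | reversed so far: 22 -> 41 -> 28
Step 4: curr=38, set curr.next=prev(22) | reversed so far: 38 -> 22 -> 41 -> 28

38 -> 22 -> 41 -> 28 -> None


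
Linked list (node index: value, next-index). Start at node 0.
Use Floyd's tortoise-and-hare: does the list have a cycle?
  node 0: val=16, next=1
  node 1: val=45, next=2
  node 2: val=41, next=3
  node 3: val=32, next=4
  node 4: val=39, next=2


Floyd's tortoise (slow, +1) and hare (fast, +2):
  init: slow=0, fast=0
  step 1: slow=1, fast=2
  step 2: slow=2, fast=4
  step 3: slow=3, fast=3
  slow == fast at node 3: cycle detected

Cycle: yes


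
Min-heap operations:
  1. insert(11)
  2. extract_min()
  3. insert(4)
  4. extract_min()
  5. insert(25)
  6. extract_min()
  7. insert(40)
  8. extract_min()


insert(11) -> [11]
extract_min()->11, []
insert(4) -> [4]
extract_min()->4, []
insert(25) -> [25]
extract_min()->25, []
insert(40) -> [40]
extract_min()->40, []

Final heap: []


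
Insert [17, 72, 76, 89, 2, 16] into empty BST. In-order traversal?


Insert 17: root
Insert 72: R from 17
Insert 76: R from 17 -> R from 72
Insert 89: R from 17 -> R from 72 -> R from 76
Insert 2: L from 17
Insert 16: L from 17 -> R from 2

In-order: [2, 16, 17, 72, 76, 89]


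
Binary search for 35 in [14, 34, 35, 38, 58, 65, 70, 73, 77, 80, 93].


Step 1: lo=0, hi=10, mid=5, val=65
Step 2: lo=0, hi=4, mid=2, val=35

Found at index 2


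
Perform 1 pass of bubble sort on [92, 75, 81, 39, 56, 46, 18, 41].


Initial: [92, 75, 81, 39, 56, 46, 18, 41]
Pass 1: [75, 81, 39, 56, 46, 18, 41, 92] (7 swaps)

After 1 pass: [75, 81, 39, 56, 46, 18, 41, 92]


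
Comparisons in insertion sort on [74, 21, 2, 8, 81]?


Algorithm: insertion sort
Input: [74, 21, 2, 8, 81]
Sorted: [2, 8, 21, 74, 81]

7


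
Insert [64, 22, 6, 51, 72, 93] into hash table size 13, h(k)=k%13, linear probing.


Insert 64: h=12 -> slot 12
Insert 22: h=9 -> slot 9
Insert 6: h=6 -> slot 6
Insert 51: h=12, 1 probes -> slot 0
Insert 72: h=7 -> slot 7
Insert 93: h=2 -> slot 2

Table: [51, None, 93, None, None, None, 6, 72, None, 22, None, None, 64]


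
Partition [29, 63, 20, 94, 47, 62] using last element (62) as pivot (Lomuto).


Pivot: 62
  29 <= 62: advance i (no swap)
  20 <= 62: swap -> [29, 20, 63, 94, 47, 62]
  47 <= 62: swap -> [29, 20, 47, 94, 63, 62]
Place pivot at 3: [29, 20, 47, 62, 63, 94]

Partitioned: [29, 20, 47, 62, 63, 94]


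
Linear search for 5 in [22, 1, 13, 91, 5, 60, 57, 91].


i=0: 22!=5
i=1: 1!=5
i=2: 13!=5
i=3: 91!=5
i=4: 5==5 found!

Found at 4, 5 comps


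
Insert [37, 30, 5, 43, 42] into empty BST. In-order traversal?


Insert 37: root
Insert 30: L from 37
Insert 5: L from 37 -> L from 30
Insert 43: R from 37
Insert 42: R from 37 -> L from 43

In-order: [5, 30, 37, 42, 43]


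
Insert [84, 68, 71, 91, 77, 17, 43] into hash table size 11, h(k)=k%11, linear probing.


Insert 84: h=7 -> slot 7
Insert 68: h=2 -> slot 2
Insert 71: h=5 -> slot 5
Insert 91: h=3 -> slot 3
Insert 77: h=0 -> slot 0
Insert 17: h=6 -> slot 6
Insert 43: h=10 -> slot 10

Table: [77, None, 68, 91, None, 71, 17, 84, None, None, 43]


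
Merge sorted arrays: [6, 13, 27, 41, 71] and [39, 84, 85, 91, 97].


Take 6 from A
Take 13 from A
Take 27 from A
Take 39 from B
Take 41 from A
Take 71 from A

Merged: [6, 13, 27, 39, 41, 71, 84, 85, 91, 97]


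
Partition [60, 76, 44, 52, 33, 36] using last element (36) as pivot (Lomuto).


Pivot: 36
  33 <= 36: swap -> [33, 76, 44, 52, 60, 36]
Place pivot at 1: [33, 36, 44, 52, 60, 76]

Partitioned: [33, 36, 44, 52, 60, 76]


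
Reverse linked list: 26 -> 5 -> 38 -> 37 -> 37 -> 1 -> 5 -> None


Step 1: curr=26, set curr.next=prev(None) | reversed so far: 26
Step 2: curr=5, set curr.next=prev(26) | reversed so far: 5 -> 26
Step 3: curr=38, set curr.next=prev(5) | reversed so far: 38 -> 5 -> 26
Step 4: curr=37, set curr.next=prev(38) | reversed so far: 37 -> 38 -> 5 -> 26
Step 5: curr=37, set curr.next=prev(37) | reversed so far: 37 -> 37 -> 38 -> 5 -> 26
Step 6: curr=1, set curr.next=prev(37) | reversed so far: 1 -> 37 -> 37 -> 38 -> 5 -> 26
Step 7: curr=5, set curr.next=prev(1) | reversed so far: 5 -> 1 -> 37 -> 37 -> 38 -> 5 -> 26

5 -> 1 -> 37 -> 37 -> 38 -> 5 -> 26 -> None


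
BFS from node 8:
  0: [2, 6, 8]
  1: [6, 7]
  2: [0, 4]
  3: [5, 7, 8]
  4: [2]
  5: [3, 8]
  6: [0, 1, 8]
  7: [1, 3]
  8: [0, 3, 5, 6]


Visit 8, enqueue [0, 3, 5, 6]
Visit 0, enqueue [2]
Visit 3, enqueue [7]
Visit 5, enqueue []
Visit 6, enqueue [1]
Visit 2, enqueue [4]
Visit 7, enqueue []
Visit 1, enqueue []
Visit 4, enqueue []

BFS order: [8, 0, 3, 5, 6, 2, 7, 1, 4]


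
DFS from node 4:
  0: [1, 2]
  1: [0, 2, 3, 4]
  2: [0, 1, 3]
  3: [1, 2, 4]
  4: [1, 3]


Visit 4, push [3, 1]
Visit 1, push [3, 2, 0]
Visit 0, push [2]
Visit 2, push [3]
Visit 3, push []

DFS order: [4, 1, 0, 2, 3]


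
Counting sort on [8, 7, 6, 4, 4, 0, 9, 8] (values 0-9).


Input: [8, 7, 6, 4, 4, 0, 9, 8]
Counts: [1, 0, 0, 0, 2, 0, 1, 1, 2, 1]

Sorted: [0, 4, 4, 6, 7, 8, 8, 9]


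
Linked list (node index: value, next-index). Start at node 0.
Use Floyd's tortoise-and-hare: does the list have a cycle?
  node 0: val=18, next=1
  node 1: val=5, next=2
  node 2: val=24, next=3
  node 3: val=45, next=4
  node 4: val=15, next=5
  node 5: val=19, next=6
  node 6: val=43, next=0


Floyd's tortoise (slow, +1) and hare (fast, +2):
  init: slow=0, fast=0
  step 1: slow=1, fast=2
  step 2: slow=2, fast=4
  step 3: slow=3, fast=6
  step 4: slow=4, fast=1
  step 5: slow=5, fast=3
  step 6: slow=6, fast=5
  step 7: slow=0, fast=0
  slow == fast at node 0: cycle detected

Cycle: yes


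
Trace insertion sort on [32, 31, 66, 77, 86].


Initial: [32, 31, 66, 77, 86]
Insert 31: [31, 32, 66, 77, 86]
Insert 66: [31, 32, 66, 77, 86]
Insert 77: [31, 32, 66, 77, 86]
Insert 86: [31, 32, 66, 77, 86]

Sorted: [31, 32, 66, 77, 86]


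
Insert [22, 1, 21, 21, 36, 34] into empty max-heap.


Insert 22: [22]
Insert 1: [22, 1]
Insert 21: [22, 1, 21]
Insert 21: [22, 21, 21, 1]
Insert 36: [36, 22, 21, 1, 21]
Insert 34: [36, 22, 34, 1, 21, 21]

Final heap: [36, 22, 34, 1, 21, 21]


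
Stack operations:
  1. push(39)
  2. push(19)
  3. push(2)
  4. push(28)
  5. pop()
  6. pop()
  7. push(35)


push(39) -> [39]
push(19) -> [39, 19]
push(2) -> [39, 19, 2]
push(28) -> [39, 19, 2, 28]
pop()->28, [39, 19, 2]
pop()->2, [39, 19]
push(35) -> [39, 19, 35]

Final stack: [39, 19, 35]


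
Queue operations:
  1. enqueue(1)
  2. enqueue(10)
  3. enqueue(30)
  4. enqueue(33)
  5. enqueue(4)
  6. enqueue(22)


enqueue(1) -> [1]
enqueue(10) -> [1, 10]
enqueue(30) -> [1, 10, 30]
enqueue(33) -> [1, 10, 30, 33]
enqueue(4) -> [1, 10, 30, 33, 4]
enqueue(22) -> [1, 10, 30, 33, 4, 22]

Final queue: [1, 10, 30, 33, 4, 22]


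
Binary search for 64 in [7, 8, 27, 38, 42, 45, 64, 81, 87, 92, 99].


Step 1: lo=0, hi=10, mid=5, val=45
Step 2: lo=6, hi=10, mid=8, val=87
Step 3: lo=6, hi=7, mid=6, val=64

Found at index 6


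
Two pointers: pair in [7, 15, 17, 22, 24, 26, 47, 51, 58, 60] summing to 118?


lo=0(7)+hi=9(60)=67
lo=1(15)+hi=9(60)=75
lo=2(17)+hi=9(60)=77
lo=3(22)+hi=9(60)=82
lo=4(24)+hi=9(60)=84
lo=5(26)+hi=9(60)=86
lo=6(47)+hi=9(60)=107
lo=7(51)+hi=9(60)=111
lo=8(58)+hi=9(60)=118

Yes: 58+60=118


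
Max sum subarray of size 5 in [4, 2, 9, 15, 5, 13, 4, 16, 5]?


[0:5]: 35
[1:6]: 44
[2:7]: 46
[3:8]: 53
[4:9]: 43

Max: 53 at [3:8]


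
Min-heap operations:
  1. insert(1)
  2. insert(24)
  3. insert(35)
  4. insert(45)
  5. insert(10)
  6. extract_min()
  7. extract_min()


insert(1) -> [1]
insert(24) -> [1, 24]
insert(35) -> [1, 24, 35]
insert(45) -> [1, 24, 35, 45]
insert(10) -> [1, 10, 35, 45, 24]
extract_min()->1, [10, 24, 35, 45]
extract_min()->10, [24, 45, 35]

Final heap: [24, 45, 35]


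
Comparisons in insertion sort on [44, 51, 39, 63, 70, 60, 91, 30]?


Algorithm: insertion sort
Input: [44, 51, 39, 63, 70, 60, 91, 30]
Sorted: [30, 39, 44, 51, 60, 63, 70, 91]

16


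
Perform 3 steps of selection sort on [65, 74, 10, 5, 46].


Initial: [65, 74, 10, 5, 46]
Step 1: min=5 at 3
  Swap: [5, 74, 10, 65, 46]
Step 2: min=10 at 2
  Swap: [5, 10, 74, 65, 46]
Step 3: min=46 at 4
  Swap: [5, 10, 46, 65, 74]

After 3 steps: [5, 10, 46, 65, 74]


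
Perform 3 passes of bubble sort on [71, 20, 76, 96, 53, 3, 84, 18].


Initial: [71, 20, 76, 96, 53, 3, 84, 18]
Pass 1: [20, 71, 76, 53, 3, 84, 18, 96] (5 swaps)
Pass 2: [20, 71, 53, 3, 76, 18, 84, 96] (3 swaps)
Pass 3: [20, 53, 3, 71, 18, 76, 84, 96] (3 swaps)

After 3 passes: [20, 53, 3, 71, 18, 76, 84, 96]


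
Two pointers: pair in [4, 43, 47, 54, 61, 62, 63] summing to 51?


lo=0(4)+hi=6(63)=67
lo=0(4)+hi=5(62)=66
lo=0(4)+hi=4(61)=65
lo=0(4)+hi=3(54)=58
lo=0(4)+hi=2(47)=51

Yes: 4+47=51


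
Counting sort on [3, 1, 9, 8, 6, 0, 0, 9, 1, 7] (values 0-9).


Input: [3, 1, 9, 8, 6, 0, 0, 9, 1, 7]
Counts: [2, 2, 0, 1, 0, 0, 1, 1, 1, 2]

Sorted: [0, 0, 1, 1, 3, 6, 7, 8, 9, 9]


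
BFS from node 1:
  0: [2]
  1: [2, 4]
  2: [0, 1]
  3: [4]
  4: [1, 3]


Visit 1, enqueue [2, 4]
Visit 2, enqueue [0]
Visit 4, enqueue [3]
Visit 0, enqueue []
Visit 3, enqueue []

BFS order: [1, 2, 4, 0, 3]


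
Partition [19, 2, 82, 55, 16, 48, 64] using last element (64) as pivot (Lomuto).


Pivot: 64
  19 <= 64: advance i (no swap)
  2 <= 64: advance i (no swap)
  55 <= 64: swap -> [19, 2, 55, 82, 16, 48, 64]
  16 <= 64: swap -> [19, 2, 55, 16, 82, 48, 64]
  48 <= 64: swap -> [19, 2, 55, 16, 48, 82, 64]
Place pivot at 5: [19, 2, 55, 16, 48, 64, 82]

Partitioned: [19, 2, 55, 16, 48, 64, 82]


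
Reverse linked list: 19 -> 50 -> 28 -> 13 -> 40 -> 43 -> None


Step 1: curr=19, set curr.next=prev(None) | reversed so far: 19
Step 2: curr=50, set curr.next=prev(19) | reversed so far: 50 -> 19
Step 3: curr=28, set curr.next=prev(50) | reversed so far: 28 -> 50 -> 19
Step 4: curr=13, set curr.next=prev(28) | reversed so far: 13 -> 28 -> 50 -> 19
Step 5: curr=40, set curr.next=prev(13) | reversed so far: 40 -> 13 -> 28 -> 50 -> 19
Step 6: curr=43, set curr.next=prev(40) | reversed so far: 43 -> 40 -> 13 -> 28 -> 50 -> 19

43 -> 40 -> 13 -> 28 -> 50 -> 19 -> None


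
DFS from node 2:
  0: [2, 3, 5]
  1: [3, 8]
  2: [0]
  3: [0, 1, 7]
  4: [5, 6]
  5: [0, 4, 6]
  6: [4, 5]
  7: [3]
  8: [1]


Visit 2, push [0]
Visit 0, push [5, 3]
Visit 3, push [7, 1]
Visit 1, push [8]
Visit 8, push []
Visit 7, push []
Visit 5, push [6, 4]
Visit 4, push [6]
Visit 6, push []

DFS order: [2, 0, 3, 1, 8, 7, 5, 4, 6]


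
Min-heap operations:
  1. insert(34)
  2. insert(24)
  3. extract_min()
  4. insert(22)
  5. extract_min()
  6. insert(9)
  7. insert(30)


insert(34) -> [34]
insert(24) -> [24, 34]
extract_min()->24, [34]
insert(22) -> [22, 34]
extract_min()->22, [34]
insert(9) -> [9, 34]
insert(30) -> [9, 34, 30]

Final heap: [9, 34, 30]


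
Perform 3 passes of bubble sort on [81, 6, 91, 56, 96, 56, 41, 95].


Initial: [81, 6, 91, 56, 96, 56, 41, 95]
Pass 1: [6, 81, 56, 91, 56, 41, 95, 96] (5 swaps)
Pass 2: [6, 56, 81, 56, 41, 91, 95, 96] (3 swaps)
Pass 3: [6, 56, 56, 41, 81, 91, 95, 96] (2 swaps)

After 3 passes: [6, 56, 56, 41, 81, 91, 95, 96]


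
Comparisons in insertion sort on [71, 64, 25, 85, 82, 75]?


Algorithm: insertion sort
Input: [71, 64, 25, 85, 82, 75]
Sorted: [25, 64, 71, 75, 82, 85]

9


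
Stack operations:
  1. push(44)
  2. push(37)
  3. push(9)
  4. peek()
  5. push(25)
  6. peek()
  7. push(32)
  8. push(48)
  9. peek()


push(44) -> [44]
push(37) -> [44, 37]
push(9) -> [44, 37, 9]
peek()->9
push(25) -> [44, 37, 9, 25]
peek()->25
push(32) -> [44, 37, 9, 25, 32]
push(48) -> [44, 37, 9, 25, 32, 48]
peek()->48

Final stack: [44, 37, 9, 25, 32, 48]


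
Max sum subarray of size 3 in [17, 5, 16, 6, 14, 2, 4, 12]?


[0:3]: 38
[1:4]: 27
[2:5]: 36
[3:6]: 22
[4:7]: 20
[5:8]: 18

Max: 38 at [0:3]


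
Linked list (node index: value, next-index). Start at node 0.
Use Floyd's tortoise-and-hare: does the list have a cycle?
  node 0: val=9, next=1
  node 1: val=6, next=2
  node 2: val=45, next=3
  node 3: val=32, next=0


Floyd's tortoise (slow, +1) and hare (fast, +2):
  init: slow=0, fast=0
  step 1: slow=1, fast=2
  step 2: slow=2, fast=0
  step 3: slow=3, fast=2
  step 4: slow=0, fast=0
  slow == fast at node 0: cycle detected

Cycle: yes


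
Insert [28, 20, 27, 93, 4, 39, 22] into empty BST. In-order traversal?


Insert 28: root
Insert 20: L from 28
Insert 27: L from 28 -> R from 20
Insert 93: R from 28
Insert 4: L from 28 -> L from 20
Insert 39: R from 28 -> L from 93
Insert 22: L from 28 -> R from 20 -> L from 27

In-order: [4, 20, 22, 27, 28, 39, 93]


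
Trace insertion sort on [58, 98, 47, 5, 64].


Initial: [58, 98, 47, 5, 64]
Insert 98: [58, 98, 47, 5, 64]
Insert 47: [47, 58, 98, 5, 64]
Insert 5: [5, 47, 58, 98, 64]
Insert 64: [5, 47, 58, 64, 98]

Sorted: [5, 47, 58, 64, 98]


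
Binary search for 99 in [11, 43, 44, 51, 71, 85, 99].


Step 1: lo=0, hi=6, mid=3, val=51
Step 2: lo=4, hi=6, mid=5, val=85
Step 3: lo=6, hi=6, mid=6, val=99

Found at index 6


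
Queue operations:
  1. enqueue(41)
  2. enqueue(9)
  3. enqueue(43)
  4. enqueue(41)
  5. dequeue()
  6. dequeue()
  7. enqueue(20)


enqueue(41) -> [41]
enqueue(9) -> [41, 9]
enqueue(43) -> [41, 9, 43]
enqueue(41) -> [41, 9, 43, 41]
dequeue()->41, [9, 43, 41]
dequeue()->9, [43, 41]
enqueue(20) -> [43, 41, 20]

Final queue: [43, 41, 20]


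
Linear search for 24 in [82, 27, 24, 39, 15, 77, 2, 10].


i=0: 82!=24
i=1: 27!=24
i=2: 24==24 found!

Found at 2, 3 comps


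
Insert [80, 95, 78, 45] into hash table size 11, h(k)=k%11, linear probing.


Insert 80: h=3 -> slot 3
Insert 95: h=7 -> slot 7
Insert 78: h=1 -> slot 1
Insert 45: h=1, 1 probes -> slot 2

Table: [None, 78, 45, 80, None, None, None, 95, None, None, None]


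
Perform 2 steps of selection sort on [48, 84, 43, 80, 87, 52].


Initial: [48, 84, 43, 80, 87, 52]
Step 1: min=43 at 2
  Swap: [43, 84, 48, 80, 87, 52]
Step 2: min=48 at 2
  Swap: [43, 48, 84, 80, 87, 52]

After 2 steps: [43, 48, 84, 80, 87, 52]


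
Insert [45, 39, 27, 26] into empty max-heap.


Insert 45: [45]
Insert 39: [45, 39]
Insert 27: [45, 39, 27]
Insert 26: [45, 39, 27, 26]

Final heap: [45, 39, 27, 26]


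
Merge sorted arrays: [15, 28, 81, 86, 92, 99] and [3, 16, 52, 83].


Take 3 from B
Take 15 from A
Take 16 from B
Take 28 from A
Take 52 from B
Take 81 from A
Take 83 from B

Merged: [3, 15, 16, 28, 52, 81, 83, 86, 92, 99]


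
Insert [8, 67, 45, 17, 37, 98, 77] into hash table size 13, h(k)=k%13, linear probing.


Insert 8: h=8 -> slot 8
Insert 67: h=2 -> slot 2
Insert 45: h=6 -> slot 6
Insert 17: h=4 -> slot 4
Insert 37: h=11 -> slot 11
Insert 98: h=7 -> slot 7
Insert 77: h=12 -> slot 12

Table: [None, None, 67, None, 17, None, 45, 98, 8, None, None, 37, 77]


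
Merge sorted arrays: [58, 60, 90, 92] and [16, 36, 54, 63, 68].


Take 16 from B
Take 36 from B
Take 54 from B
Take 58 from A
Take 60 from A
Take 63 from B
Take 68 from B

Merged: [16, 36, 54, 58, 60, 63, 68, 90, 92]


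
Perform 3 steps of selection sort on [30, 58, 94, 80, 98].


Initial: [30, 58, 94, 80, 98]
Step 1: min=30 at 0
  Swap: [30, 58, 94, 80, 98]
Step 2: min=58 at 1
  Swap: [30, 58, 94, 80, 98]
Step 3: min=80 at 3
  Swap: [30, 58, 80, 94, 98]

After 3 steps: [30, 58, 80, 94, 98]


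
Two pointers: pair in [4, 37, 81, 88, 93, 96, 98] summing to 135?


lo=0(4)+hi=6(98)=102
lo=1(37)+hi=6(98)=135

Yes: 37+98=135


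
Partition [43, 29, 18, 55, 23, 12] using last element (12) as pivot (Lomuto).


Pivot: 12
Place pivot at 0: [12, 29, 18, 55, 23, 43]

Partitioned: [12, 29, 18, 55, 23, 43]


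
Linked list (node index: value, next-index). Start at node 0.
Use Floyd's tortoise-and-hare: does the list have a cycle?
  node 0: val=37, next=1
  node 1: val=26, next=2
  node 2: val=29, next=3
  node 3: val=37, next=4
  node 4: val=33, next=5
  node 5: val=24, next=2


Floyd's tortoise (slow, +1) and hare (fast, +2):
  init: slow=0, fast=0
  step 1: slow=1, fast=2
  step 2: slow=2, fast=4
  step 3: slow=3, fast=2
  step 4: slow=4, fast=4
  slow == fast at node 4: cycle detected

Cycle: yes


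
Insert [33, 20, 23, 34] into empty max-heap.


Insert 33: [33]
Insert 20: [33, 20]
Insert 23: [33, 20, 23]
Insert 34: [34, 33, 23, 20]

Final heap: [34, 33, 23, 20]


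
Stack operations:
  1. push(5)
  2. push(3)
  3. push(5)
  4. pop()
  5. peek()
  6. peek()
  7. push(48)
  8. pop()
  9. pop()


push(5) -> [5]
push(3) -> [5, 3]
push(5) -> [5, 3, 5]
pop()->5, [5, 3]
peek()->3
peek()->3
push(48) -> [5, 3, 48]
pop()->48, [5, 3]
pop()->3, [5]

Final stack: [5]
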